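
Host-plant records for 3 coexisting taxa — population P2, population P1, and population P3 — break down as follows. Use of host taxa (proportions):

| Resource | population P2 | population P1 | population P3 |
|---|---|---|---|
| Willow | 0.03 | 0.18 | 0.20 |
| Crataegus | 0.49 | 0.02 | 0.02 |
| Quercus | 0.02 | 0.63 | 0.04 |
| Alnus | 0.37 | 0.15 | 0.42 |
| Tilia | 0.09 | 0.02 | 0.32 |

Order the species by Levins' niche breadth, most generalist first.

population P3 > population P2 > population P1

Σp_P2ᵢ² = 0.03² + 0.49² + 0.02² + 0.37² + 0.09² = 0.0009 + 0.2401 + 0.0004 + 0.1369 + 0.0081 = 0.3864
B_P2 = 1 / 0.3864 = 2.5880
Σp_P1ᵢ² = 0.18² + 0.02² + 0.63² + 0.15² + 0.02² = 0.0324 + 0.0004 + 0.3969 + 0.0225 + 0.0004 = 0.4526
B_P1 = 1 / 0.4526 = 2.2095
Σp_P3ᵢ² = 0.20² + 0.02² + 0.04² + 0.42² + 0.32² = 0.0400 + 0.0004 + 0.0016 + 0.1764 + 0.1024 = 0.3208
B_P3 = 1 / 0.3208 = 3.1172
Ranking by B (broadest → narrowest): population P3 (3.12) > population P2 (2.59) > population P1 (2.21)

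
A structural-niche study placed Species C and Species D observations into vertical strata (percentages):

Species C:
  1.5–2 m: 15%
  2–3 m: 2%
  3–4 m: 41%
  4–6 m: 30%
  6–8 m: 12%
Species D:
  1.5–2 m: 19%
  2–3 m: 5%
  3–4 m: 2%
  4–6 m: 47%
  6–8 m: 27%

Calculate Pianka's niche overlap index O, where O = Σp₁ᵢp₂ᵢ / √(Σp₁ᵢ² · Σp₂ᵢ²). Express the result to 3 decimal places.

0.673

Convert percentages to proportions (divide by 100).
Σ p₁ᵢp₂ᵢ = 0.0285 + 0.0010 + 0.0082 + 0.1410 + 0.0324 = 0.2111
Σp_1ᵢ² = 0.15² + 0.02² + 0.41² + 0.30² + 0.12² = 0.0225 + 0.0004 + 0.1681 + 0.0900 + 0.0144 = 0.2954
Σp_2ᵢ² = 0.19² + 0.05² + 0.02² + 0.47² + 0.27² = 0.0361 + 0.0025 + 0.0004 + 0.2209 + 0.0729 = 0.3328
O = 0.2111 / √(0.2954 × 0.3328) = 0.2111 / 0.313543 = 0.67327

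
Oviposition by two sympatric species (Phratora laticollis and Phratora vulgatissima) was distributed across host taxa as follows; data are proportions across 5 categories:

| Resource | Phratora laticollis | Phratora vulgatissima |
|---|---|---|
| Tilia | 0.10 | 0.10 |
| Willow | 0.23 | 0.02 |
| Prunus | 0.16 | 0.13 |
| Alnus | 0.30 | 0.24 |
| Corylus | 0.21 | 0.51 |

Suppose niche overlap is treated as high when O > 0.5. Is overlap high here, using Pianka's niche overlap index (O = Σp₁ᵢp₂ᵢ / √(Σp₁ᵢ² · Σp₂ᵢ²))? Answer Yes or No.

Σ p₁ᵢp₂ᵢ = 0.0100 + 0.0046 + 0.0208 + 0.0720 + 0.1071 = 0.2145
Σp_1ᵢ² = 0.10² + 0.23² + 0.16² + 0.30² + 0.21² = 0.0100 + 0.0529 + 0.0256 + 0.0900 + 0.0441 = 0.2226
Σp_2ᵢ² = 0.10² + 0.02² + 0.13² + 0.24² + 0.51² = 0.0100 + 0.0004 + 0.0169 + 0.0576 + 0.2601 = 0.3450
O = 0.2145 / √(0.2226 × 0.3450) = 0.2145 / 0.27712 = 0.7740
O = 0.7740 > 0.5 → Yes.

Yes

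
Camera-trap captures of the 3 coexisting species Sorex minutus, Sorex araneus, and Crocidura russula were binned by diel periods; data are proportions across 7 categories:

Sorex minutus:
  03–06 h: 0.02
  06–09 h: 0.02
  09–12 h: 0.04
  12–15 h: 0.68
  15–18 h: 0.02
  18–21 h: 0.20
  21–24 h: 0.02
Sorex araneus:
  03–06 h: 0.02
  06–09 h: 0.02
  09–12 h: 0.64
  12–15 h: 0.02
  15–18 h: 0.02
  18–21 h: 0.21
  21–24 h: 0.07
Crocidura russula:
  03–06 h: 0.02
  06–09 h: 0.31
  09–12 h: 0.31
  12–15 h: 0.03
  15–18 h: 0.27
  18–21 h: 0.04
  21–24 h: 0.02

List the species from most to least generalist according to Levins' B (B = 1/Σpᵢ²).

Crocidura russula > Sorex araneus > Sorex minutus

Σp_minuᵢ² = 0.02² + 0.02² + 0.04² + 0.68² + 0.02² + 0.20² + 0.02² = 0.0004 + 0.0004 + 0.0016 + 0.4624 + 0.0004 + 0.0400 + 0.0004 = 0.5056
B_minu = 1 / 0.5056 = 1.9778
Σp_aranᵢ² = 0.02² + 0.02² + 0.64² + 0.02² + 0.02² + 0.21² + 0.07² = 0.0004 + 0.0004 + 0.4096 + 0.0004 + 0.0004 + 0.0441 + 0.0049 = 0.4602
B_aran = 1 / 0.4602 = 2.1730
Σp_russᵢ² = 0.02² + 0.31² + 0.31² + 0.03² + 0.27² + 0.04² + 0.02² = 0.0004 + 0.0961 + 0.0961 + 0.0009 + 0.0729 + 0.0016 + 0.0004 = 0.2684
B_russ = 1 / 0.2684 = 3.7258
Ranking by B (broadest → narrowest): Crocidura russula (3.73) > Sorex araneus (2.17) > Sorex minutus (1.98)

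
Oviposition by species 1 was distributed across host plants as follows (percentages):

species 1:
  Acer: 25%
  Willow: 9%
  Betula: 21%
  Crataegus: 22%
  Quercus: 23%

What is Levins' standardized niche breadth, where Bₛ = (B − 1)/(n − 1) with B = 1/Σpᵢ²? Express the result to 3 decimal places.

Convert percentages to proportions (divide by 100).
Σpᵢ² = 0.25² + 0.09² + 0.21² + 0.22² + 0.23² = 0.0625 + 0.0081 + 0.0441 + 0.0484 + 0.0529 = 0.2160
B = 1 / 0.2160 = 4.62963
Bₛ = (B − 1)/(n − 1) = (4.62963 − 1)/(5 − 1) = 3.62963/4 = 0.90741

0.907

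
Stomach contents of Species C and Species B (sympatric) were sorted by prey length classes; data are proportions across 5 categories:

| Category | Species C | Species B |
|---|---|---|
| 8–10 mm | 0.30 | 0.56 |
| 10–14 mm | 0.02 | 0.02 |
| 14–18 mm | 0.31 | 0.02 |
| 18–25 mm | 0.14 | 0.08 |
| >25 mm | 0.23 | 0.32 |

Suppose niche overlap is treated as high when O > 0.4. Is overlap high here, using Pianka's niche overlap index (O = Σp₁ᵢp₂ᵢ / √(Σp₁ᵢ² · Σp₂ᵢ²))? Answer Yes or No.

Σ p₁ᵢp₂ᵢ = 0.1680 + 0.0004 + 0.0062 + 0.0112 + 0.0736 = 0.2594
Σp_1ᵢ² = 0.30² + 0.02² + 0.31² + 0.14² + 0.23² = 0.0900 + 0.0004 + 0.0961 + 0.0196 + 0.0529 = 0.2590
Σp_2ᵢ² = 0.56² + 0.02² + 0.02² + 0.08² + 0.32² = 0.3136 + 0.0004 + 0.0004 + 0.0064 + 0.1024 = 0.4232
O = 0.2594 / √(0.2590 × 0.4232) = 0.2594 / 0.33107 = 0.7835
O = 0.7835 > 0.4 → Yes.

Yes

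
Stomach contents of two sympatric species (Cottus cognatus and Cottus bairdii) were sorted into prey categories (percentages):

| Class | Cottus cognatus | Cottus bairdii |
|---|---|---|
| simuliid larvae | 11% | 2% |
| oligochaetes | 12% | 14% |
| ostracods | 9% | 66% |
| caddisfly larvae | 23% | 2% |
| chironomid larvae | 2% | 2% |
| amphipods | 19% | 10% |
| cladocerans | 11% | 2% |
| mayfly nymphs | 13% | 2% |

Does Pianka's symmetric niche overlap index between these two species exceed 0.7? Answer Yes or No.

No

Convert percentages to proportions (divide by 100).
Σ p₁ᵢp₂ᵢ = 0.0022 + 0.0168 + 0.0594 + 0.0046 + 0.0004 + 0.0190 + 0.0022 + 0.0026 = 0.1072
Σp_1ᵢ² = 0.11² + 0.12² + 0.09² + 0.23² + 0.02² + 0.19² + 0.11² + 0.13² = 0.0121 + 0.0144 + 0.0081 + 0.0529 + 0.0004 + 0.0361 + 0.0121 + 0.0169 = 0.1530
Σp_2ᵢ² = 0.02² + 0.14² + 0.66² + 0.02² + 0.02² + 0.10² + 0.02² + 0.02² = 0.0004 + 0.0196 + 0.4356 + 0.0004 + 0.0004 + 0.0100 + 0.0004 + 0.0004 = 0.4672
O = 0.1072 / √(0.1530 × 0.4672) = 0.1072 / 0.26736 = 0.4010
O = 0.4010 < 0.7 → No.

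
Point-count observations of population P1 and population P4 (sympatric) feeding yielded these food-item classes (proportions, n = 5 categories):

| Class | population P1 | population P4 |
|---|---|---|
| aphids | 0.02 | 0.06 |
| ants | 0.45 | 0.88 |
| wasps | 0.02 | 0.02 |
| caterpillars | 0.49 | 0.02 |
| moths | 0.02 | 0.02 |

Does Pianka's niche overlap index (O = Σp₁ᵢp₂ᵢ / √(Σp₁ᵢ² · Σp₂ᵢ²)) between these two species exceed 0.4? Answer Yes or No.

Σ p₁ᵢp₂ᵢ = 0.0012 + 0.3960 + 0.0004 + 0.0098 + 0.0004 = 0.4078
Σp_1ᵢ² = 0.02² + 0.45² + 0.02² + 0.49² + 0.02² = 0.0004 + 0.2025 + 0.0004 + 0.2401 + 0.0004 = 0.4438
Σp_2ᵢ² = 0.06² + 0.88² + 0.02² + 0.02² + 0.02² = 0.0036 + 0.7744 + 0.0004 + 0.0004 + 0.0004 = 0.7792
O = 0.4078 / √(0.4438 × 0.7792) = 0.4078 / 0.58806 = 0.6935
O = 0.6935 > 0.4 → Yes.

Yes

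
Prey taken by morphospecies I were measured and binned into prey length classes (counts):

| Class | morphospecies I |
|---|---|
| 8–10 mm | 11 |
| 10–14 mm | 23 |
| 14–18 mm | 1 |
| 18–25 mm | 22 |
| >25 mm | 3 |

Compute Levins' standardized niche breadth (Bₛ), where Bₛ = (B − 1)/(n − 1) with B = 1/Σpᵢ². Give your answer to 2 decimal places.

0.54

Proportions for morphospecies I (n=60): 11/60=0.1833, 23/60=0.3833, 1/60=0.0167, 22/60=0.3667, 3/60=0.0500
Σpᵢ² = 0.1833² + 0.3833² + 0.0167² + 0.3667² + 0.0500² = 0.033599 + 0.146919 + 0.000279 + 0.134469 + 0.002500 = 0.317766
B = 1 / 0.317766 = 3.1470
Bₛ = (B − 1)/(n − 1) = (3.1470 − 1)/(5 − 1) = 2.1470/4 = 0.5368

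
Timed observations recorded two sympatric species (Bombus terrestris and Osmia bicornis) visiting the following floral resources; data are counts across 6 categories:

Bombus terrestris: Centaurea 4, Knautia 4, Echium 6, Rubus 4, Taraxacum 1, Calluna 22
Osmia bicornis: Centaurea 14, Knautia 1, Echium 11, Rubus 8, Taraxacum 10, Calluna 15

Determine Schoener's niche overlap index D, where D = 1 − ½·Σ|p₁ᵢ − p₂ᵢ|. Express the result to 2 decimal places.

Proportions for Bombus terrestris (n=41): 4/41=0.0976, 4/41=0.0976, 6/41=0.1463, 4/41=0.0976, 1/41=0.0244, 22/41=0.5366
Proportions for Osmia bicornis (n=59): 14/59=0.2373, 1/59=0.0169, 11/59=0.1864, 8/59=0.1356, 10/59=0.1695, 15/59=0.2542
Σ|p₁ᵢ − p₂ᵢ| = 0.1397 + 0.0807 + 0.0401 + 0.0380 + 0.1451 + 0.2824 = 0.7260
D = 1 − ½ × 0.7260 = 1 − 0.36300 = 0.63700

0.64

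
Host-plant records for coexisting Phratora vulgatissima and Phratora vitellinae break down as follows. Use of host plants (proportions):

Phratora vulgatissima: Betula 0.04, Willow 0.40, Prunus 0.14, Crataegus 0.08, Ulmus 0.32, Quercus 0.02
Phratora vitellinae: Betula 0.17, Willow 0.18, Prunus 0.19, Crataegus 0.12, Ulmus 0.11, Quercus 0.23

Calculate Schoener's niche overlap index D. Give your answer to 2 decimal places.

0.57

Σ|p₁ᵢ − p₂ᵢ| = 0.13 + 0.22 + 0.05 + 0.04 + 0.21 + 0.21 = 0.86
D = 1 − ½ × 0.86 = 1 − 0.430 = 0.5700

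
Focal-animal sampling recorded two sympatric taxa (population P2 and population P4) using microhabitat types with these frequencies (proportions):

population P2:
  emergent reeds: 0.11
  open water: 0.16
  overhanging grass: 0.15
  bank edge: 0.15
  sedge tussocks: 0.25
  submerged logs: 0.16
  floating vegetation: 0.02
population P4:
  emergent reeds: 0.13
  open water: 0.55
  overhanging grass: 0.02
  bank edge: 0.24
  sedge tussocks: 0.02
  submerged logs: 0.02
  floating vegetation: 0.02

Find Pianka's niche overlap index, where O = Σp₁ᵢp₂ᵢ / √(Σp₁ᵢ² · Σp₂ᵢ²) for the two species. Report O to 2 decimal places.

0.59

Σ p₁ᵢp₂ᵢ = 0.0143 + 0.0880 + 0.0030 + 0.0360 + 0.0050 + 0.0032 + 0.0004 = 0.1499
Σp_1ᵢ² = 0.11² + 0.16² + 0.15² + 0.15² + 0.25² + 0.16² + 0.02² = 0.0121 + 0.0256 + 0.0225 + 0.0225 + 0.0625 + 0.0256 + 0.0004 = 0.1712
Σp_2ᵢ² = 0.13² + 0.55² + 0.02² + 0.24² + 0.02² + 0.02² + 0.02² = 0.0169 + 0.3025 + 0.0004 + 0.0576 + 0.0004 + 0.0004 + 0.0004 = 0.3786
O = 0.1499 / √(0.1712 × 0.3786) = 0.1499 / 0.25459 = 0.5888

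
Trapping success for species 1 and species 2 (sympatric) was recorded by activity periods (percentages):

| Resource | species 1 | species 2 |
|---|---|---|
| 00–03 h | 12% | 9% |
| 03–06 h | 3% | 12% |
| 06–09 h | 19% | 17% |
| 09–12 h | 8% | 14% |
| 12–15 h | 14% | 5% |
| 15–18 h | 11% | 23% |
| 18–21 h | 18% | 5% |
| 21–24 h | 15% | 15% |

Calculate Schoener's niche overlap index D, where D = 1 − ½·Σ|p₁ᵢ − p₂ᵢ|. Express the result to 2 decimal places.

Convert percentages to proportions (divide by 100).
Σ|p₁ᵢ − p₂ᵢ| = 0.03 + 0.09 + 0.02 + 0.06 + 0.09 + 0.12 + 0.13 + 0.00 = 0.54
D = 1 − ½ × 0.54 = 1 − 0.270 = 0.7300

0.73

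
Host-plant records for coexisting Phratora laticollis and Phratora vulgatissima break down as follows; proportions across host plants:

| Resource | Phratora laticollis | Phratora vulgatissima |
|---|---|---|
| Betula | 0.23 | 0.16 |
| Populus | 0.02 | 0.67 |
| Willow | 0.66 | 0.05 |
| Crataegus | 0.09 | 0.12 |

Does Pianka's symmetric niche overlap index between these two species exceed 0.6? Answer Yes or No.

Σ p₁ᵢp₂ᵢ = 0.0368 + 0.0134 + 0.0330 + 0.0108 = 0.0940
Σp_1ᵢ² = 0.23² + 0.02² + 0.66² + 0.09² = 0.0529 + 0.0004 + 0.4356 + 0.0081 = 0.4970
Σp_2ᵢ² = 0.16² + 0.67² + 0.05² + 0.12² = 0.0256 + 0.4489 + 0.0025 + 0.0144 = 0.4914
O = 0.0940 / √(0.4970 × 0.4914) = 0.0940 / 0.49419 = 0.1902
O = 0.1902 < 0.6 → No.

No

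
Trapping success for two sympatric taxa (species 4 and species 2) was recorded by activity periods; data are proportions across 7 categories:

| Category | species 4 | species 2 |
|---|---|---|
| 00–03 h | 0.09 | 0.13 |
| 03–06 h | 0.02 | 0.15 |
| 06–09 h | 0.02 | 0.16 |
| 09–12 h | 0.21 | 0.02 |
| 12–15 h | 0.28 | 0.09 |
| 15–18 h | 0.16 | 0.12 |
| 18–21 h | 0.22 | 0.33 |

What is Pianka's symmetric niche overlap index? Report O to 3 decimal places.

Σ p₁ᵢp₂ᵢ = 0.0117 + 0.0030 + 0.0032 + 0.0042 + 0.0252 + 0.0192 + 0.0726 = 0.1391
Σp_1ᵢ² = 0.09² + 0.02² + 0.02² + 0.21² + 0.28² + 0.16² + 0.22² = 0.0081 + 0.0004 + 0.0004 + 0.0441 + 0.0784 + 0.0256 + 0.0484 = 0.2054
Σp_2ᵢ² = 0.13² + 0.15² + 0.16² + 0.02² + 0.09² + 0.12² + 0.33² = 0.0169 + 0.0225 + 0.0256 + 0.0004 + 0.0081 + 0.0144 + 0.1089 = 0.1968
O = 0.1391 / √(0.2054 × 0.1968) = 0.1391 / 0.201054 = 0.69185

0.692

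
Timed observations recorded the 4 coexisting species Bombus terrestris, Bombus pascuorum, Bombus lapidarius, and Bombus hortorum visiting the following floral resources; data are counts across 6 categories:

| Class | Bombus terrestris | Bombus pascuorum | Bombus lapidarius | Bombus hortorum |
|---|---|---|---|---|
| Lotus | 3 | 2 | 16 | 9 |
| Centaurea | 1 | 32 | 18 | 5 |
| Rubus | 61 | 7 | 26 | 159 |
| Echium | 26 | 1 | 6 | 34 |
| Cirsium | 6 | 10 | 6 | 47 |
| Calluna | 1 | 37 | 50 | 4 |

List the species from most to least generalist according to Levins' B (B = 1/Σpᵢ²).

Proportions for Bombus terrestris (n=98): 3/98=0.0306, 1/98=0.0102, 61/98=0.6224, 26/98=0.2653, 6/98=0.0612, 1/98=0.0102
Proportions for Bombus pascuorum (n=89): 2/89=0.0225, 32/89=0.3596, 7/89=0.0787, 1/89=0.0112, 10/89=0.1124, 37/89=0.4157
Proportions for Bombus lapidarius (n=122): 16/122=0.1311, 18/122=0.1475, 26/122=0.2131, 6/122=0.0492, 6/122=0.0492, 50/122=0.4098
Proportions for Bombus hortorum (n=258): 9/258=0.0349, 5/258=0.0194, 159/258=0.6163, 34/258=0.1318, 47/258=0.1822, 4/258=0.0155
Σp_terrᵢ² = 0.0306² + 0.0102² + 0.6224² + 0.2653² + 0.0612² + 0.0102² = 0.000936 + 0.000104 + 0.387382 + 0.070384 + 0.003745 + 0.000104 = 0.462655
B_terr = 1 / 0.462655 = 2.1614
Σp_pascᵢ² = 0.0225² + 0.3596² + 0.0787² + 0.0112² + 0.1124² + 0.4157² = 0.000506 + 0.129312 + 0.006194 + 0.000125 + 0.012634 + 0.172806 = 0.321577
B_pasc = 1 / 0.321577 = 3.1097
Σp_lapiᵢ² = 0.1311² + 0.1475² + 0.2131² + 0.0492² + 0.0492² + 0.4098² = 0.017187 + 0.021756 + 0.045412 + 0.002421 + 0.002421 + 0.167936 = 0.257133
B_lapi = 1 / 0.257133 = 3.8890
Σp_hortᵢ² = 0.0349² + 0.0194² + 0.6163² + 0.1318² + 0.1822² + 0.0155² = 0.001218 + 0.000376 + 0.379826 + 0.017371 + 0.033197 + 0.000240 = 0.432228
B_hort = 1 / 0.432228 = 2.3136
Ranking by B (broadest → narrowest): Bombus lapidarius (3.89) > Bombus pascuorum (3.11) > Bombus hortorum (2.31) > Bombus terrestris (2.16)

Bombus lapidarius > Bombus pascuorum > Bombus hortorum > Bombus terrestris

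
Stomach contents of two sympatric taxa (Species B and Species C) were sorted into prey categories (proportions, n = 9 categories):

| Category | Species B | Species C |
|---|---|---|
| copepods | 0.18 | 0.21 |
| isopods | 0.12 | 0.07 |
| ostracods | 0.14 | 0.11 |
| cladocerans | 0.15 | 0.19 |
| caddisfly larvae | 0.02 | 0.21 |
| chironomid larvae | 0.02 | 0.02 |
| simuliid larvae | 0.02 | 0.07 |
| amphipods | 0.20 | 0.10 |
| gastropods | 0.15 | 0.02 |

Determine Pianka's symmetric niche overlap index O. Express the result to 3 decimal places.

0.769

Σ p₁ᵢp₂ᵢ = 0.0378 + 0.0084 + 0.0154 + 0.0285 + 0.0042 + 0.0004 + 0.0014 + 0.0200 + 0.0030 = 0.1191
Σp_1ᵢ² = 0.18² + 0.12² + 0.14² + 0.15² + 0.02² + 0.02² + 0.02² + 0.20² + 0.15² = 0.0324 + 0.0144 + 0.0196 + 0.0225 + 0.0004 + 0.0004 + 0.0004 + 0.0400 + 0.0225 = 0.1526
Σp_2ᵢ² = 0.21² + 0.07² + 0.11² + 0.19² + 0.21² + 0.02² + 0.07² + 0.10² + 0.02² = 0.0441 + 0.0049 + 0.0121 + 0.0361 + 0.0441 + 0.0004 + 0.0049 + 0.0100 + 0.0004 = 0.1570
O = 0.1191 / √(0.1526 × 0.1570) = 0.1191 / 0.154784 = 0.76946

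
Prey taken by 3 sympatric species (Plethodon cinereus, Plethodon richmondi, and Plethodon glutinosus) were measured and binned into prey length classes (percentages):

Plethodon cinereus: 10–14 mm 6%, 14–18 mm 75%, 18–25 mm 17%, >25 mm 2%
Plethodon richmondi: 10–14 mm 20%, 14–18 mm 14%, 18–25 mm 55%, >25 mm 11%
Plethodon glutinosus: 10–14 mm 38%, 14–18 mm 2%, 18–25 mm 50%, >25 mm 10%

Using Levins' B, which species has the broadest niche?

Convert percentages to proportions (divide by 100).
Σp_cineᵢ² = 0.06² + 0.75² + 0.17² + 0.02² = 0.0036 + 0.5625 + 0.0289 + 0.0004 = 0.5954
B_cine = 1 / 0.5954 = 1.6795
Σp_richᵢ² = 0.20² + 0.14² + 0.55² + 0.11² = 0.0400 + 0.0196 + 0.3025 + 0.0121 = 0.3742
B_rich = 1 / 0.3742 = 2.6724
Σp_glutᵢ² = 0.38² + 0.02² + 0.50² + 0.10² = 0.1444 + 0.0004 + 0.2500 + 0.0100 = 0.4048
B_glut = 1 / 0.4048 = 2.4704
Highest B → broadest niche (most generalist): Plethodon richmondi (B = 2.67).

Plethodon richmondi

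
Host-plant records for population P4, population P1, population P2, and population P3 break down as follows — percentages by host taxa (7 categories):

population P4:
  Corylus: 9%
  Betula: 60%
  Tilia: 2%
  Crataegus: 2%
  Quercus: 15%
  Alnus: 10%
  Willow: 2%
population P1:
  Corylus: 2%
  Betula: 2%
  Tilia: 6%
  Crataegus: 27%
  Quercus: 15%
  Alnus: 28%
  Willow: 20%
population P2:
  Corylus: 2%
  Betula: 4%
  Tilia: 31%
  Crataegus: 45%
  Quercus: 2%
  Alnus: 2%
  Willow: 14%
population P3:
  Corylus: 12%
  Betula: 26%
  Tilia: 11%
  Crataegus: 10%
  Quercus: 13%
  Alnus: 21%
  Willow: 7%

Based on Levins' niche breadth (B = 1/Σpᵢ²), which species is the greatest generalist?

population P3

Convert percentages to proportions (divide by 100).
Σp_P4ᵢ² = 0.09² + 0.60² + 0.02² + 0.02² + 0.15² + 0.10² + 0.02² = 0.0081 + 0.3600 + 0.0004 + 0.0004 + 0.0225 + 0.0100 + 0.0004 = 0.4018
B_P4 = 1 / 0.4018 = 2.4888
Σp_P1ᵢ² = 0.02² + 0.02² + 0.06² + 0.27² + 0.15² + 0.28² + 0.20² = 0.0004 + 0.0004 + 0.0036 + 0.0729 + 0.0225 + 0.0784 + 0.0400 = 0.2182
B_P1 = 1 / 0.2182 = 4.5830
Σp_P2ᵢ² = 0.02² + 0.04² + 0.31² + 0.45² + 0.02² + 0.02² + 0.14² = 0.0004 + 0.0016 + 0.0961 + 0.2025 + 0.0004 + 0.0004 + 0.0196 = 0.3210
B_P2 = 1 / 0.3210 = 3.1153
Σp_P3ᵢ² = 0.12² + 0.26² + 0.11² + 0.10² + 0.13² + 0.21² + 0.07² = 0.0144 + 0.0676 + 0.0121 + 0.0100 + 0.0169 + 0.0441 + 0.0049 = 0.1700
B_P3 = 1 / 0.1700 = 5.8824
Highest B → broadest niche (most generalist): population P3 (B = 5.88).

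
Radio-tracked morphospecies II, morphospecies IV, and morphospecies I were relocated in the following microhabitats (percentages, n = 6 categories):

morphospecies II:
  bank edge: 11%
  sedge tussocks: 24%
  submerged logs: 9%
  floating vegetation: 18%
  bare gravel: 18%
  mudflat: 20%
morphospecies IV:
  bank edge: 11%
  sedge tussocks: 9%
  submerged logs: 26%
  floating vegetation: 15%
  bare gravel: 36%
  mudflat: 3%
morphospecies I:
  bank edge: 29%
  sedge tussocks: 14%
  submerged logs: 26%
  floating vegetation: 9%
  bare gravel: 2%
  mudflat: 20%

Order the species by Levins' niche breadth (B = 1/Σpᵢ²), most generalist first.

Convert percentages to proportions (divide by 100).
Σp_IIᵢ² = 0.11² + 0.24² + 0.09² + 0.18² + 0.18² + 0.20² = 0.0121 + 0.0576 + 0.0081 + 0.0324 + 0.0324 + 0.0400 = 0.1826
B_II = 1 / 0.1826 = 5.4765
Σp_IVᵢ² = 0.11² + 0.09² + 0.26² + 0.15² + 0.36² + 0.03² = 0.0121 + 0.0081 + 0.0676 + 0.0225 + 0.1296 + 0.0009 = 0.2408
B_IV = 1 / 0.2408 = 4.1528
Σp_Iᵢ² = 0.29² + 0.14² + 0.26² + 0.09² + 0.02² + 0.20² = 0.0841 + 0.0196 + 0.0676 + 0.0081 + 0.0004 + 0.0400 = 0.2198
B_I = 1 / 0.2198 = 4.5496
Ranking by B (broadest → narrowest): morphospecies II (5.48) > morphospecies I (4.55) > morphospecies IV (4.15)

morphospecies II > morphospecies I > morphospecies IV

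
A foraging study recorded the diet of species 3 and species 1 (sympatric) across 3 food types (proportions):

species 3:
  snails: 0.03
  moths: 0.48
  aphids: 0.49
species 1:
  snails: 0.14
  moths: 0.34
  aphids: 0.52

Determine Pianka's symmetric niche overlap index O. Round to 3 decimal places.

0.966

Σ p₁ᵢp₂ᵢ = 0.0042 + 0.1632 + 0.2548 = 0.4222
Σp_1ᵢ² = 0.03² + 0.48² + 0.49² = 0.0009 + 0.2304 + 0.2401 = 0.4714
Σp_2ᵢ² = 0.14² + 0.34² + 0.52² = 0.0196 + 0.1156 + 0.2704 = 0.4056
O = 0.4222 / √(0.4714 × 0.4056) = 0.4222 / 0.437264 = 0.96555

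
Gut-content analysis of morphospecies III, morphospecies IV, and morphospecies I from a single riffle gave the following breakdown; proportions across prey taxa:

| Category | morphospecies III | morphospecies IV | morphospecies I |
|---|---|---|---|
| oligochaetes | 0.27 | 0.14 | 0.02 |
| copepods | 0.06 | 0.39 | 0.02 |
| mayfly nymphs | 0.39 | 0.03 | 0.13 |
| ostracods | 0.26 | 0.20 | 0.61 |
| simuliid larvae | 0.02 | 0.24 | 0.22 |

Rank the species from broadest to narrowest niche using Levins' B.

Σp_IIIᵢ² = 0.27² + 0.06² + 0.39² + 0.26² + 0.02² = 0.0729 + 0.0036 + 0.1521 + 0.0676 + 0.0004 = 0.2966
B_III = 1 / 0.2966 = 3.3715
Σp_IVᵢ² = 0.14² + 0.39² + 0.03² + 0.20² + 0.24² = 0.0196 + 0.1521 + 0.0009 + 0.0400 + 0.0576 = 0.2702
B_IV = 1 / 0.2702 = 3.7010
Σp_Iᵢ² = 0.02² + 0.02² + 0.13² + 0.61² + 0.22² = 0.0004 + 0.0004 + 0.0169 + 0.3721 + 0.0484 = 0.4382
B_I = 1 / 0.4382 = 2.2821
Ranking by B (broadest → narrowest): morphospecies IV (3.70) > morphospecies III (3.37) > morphospecies I (2.28)

morphospecies IV > morphospecies III > morphospecies I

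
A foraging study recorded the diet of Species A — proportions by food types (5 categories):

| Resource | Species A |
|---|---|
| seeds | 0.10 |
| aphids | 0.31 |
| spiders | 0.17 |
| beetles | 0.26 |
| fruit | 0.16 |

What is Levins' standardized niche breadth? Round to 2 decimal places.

Σpᵢ² = 0.10² + 0.31² + 0.17² + 0.26² + 0.16² = 0.0100 + 0.0961 + 0.0289 + 0.0676 + 0.0256 = 0.2282
B = 1 / 0.2282 = 4.3821
Bₛ = (B − 1)/(n − 1) = (4.3821 − 1)/(5 − 1) = 3.3821/4 = 0.8455

0.85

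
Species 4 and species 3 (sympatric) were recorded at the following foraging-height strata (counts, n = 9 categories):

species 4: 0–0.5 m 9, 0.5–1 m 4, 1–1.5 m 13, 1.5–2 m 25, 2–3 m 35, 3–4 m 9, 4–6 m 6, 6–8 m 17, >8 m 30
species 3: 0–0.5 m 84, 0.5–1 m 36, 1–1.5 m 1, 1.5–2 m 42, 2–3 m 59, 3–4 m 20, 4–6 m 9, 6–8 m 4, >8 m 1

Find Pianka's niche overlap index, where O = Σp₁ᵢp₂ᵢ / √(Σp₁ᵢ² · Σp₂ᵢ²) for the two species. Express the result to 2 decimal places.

Proportions for species 4 (n=148): 9/148=0.0608, 4/148=0.0270, 13/148=0.0878, 25/148=0.1689, 35/148=0.2365, 9/148=0.0608, 6/148=0.0405, 17/148=0.1149, 30/148=0.2027
Proportions for species 3 (n=256): 84/256=0.3281, 36/256=0.1406, 1/256=0.0039, 42/256=0.1641, 59/256=0.2305, 20/256=0.0781, 9/256=0.0352, 4/256=0.0156, 1/256=0.0039
Σ p₁ᵢp₂ᵢ = 0.019948 + 0.003796 + 0.000342 + 0.027716 + 0.054513 + 0.004748 + 0.001426 + 0.001792 + 0.000791 = 0.115072
Σp_1ᵢ² = 0.0608² + 0.0270² + 0.0878² + 0.1689² + 0.2365² + 0.0608² + 0.0405² + 0.1149² + 0.2027² = 0.003697 + 0.000729 + 0.007709 + 0.028527 + 0.055932 + 0.003697 + 0.001640 + 0.013202 + 0.041087 = 0.156220
Σp_2ᵢ² = 0.3281² + 0.1406² + 0.0039² + 0.1641² + 0.2305² + 0.0781² + 0.0352² + 0.0156² + 0.0039² = 0.107650 + 0.019768 + 0.000015 + 0.026929 + 0.053130 + 0.006100 + 0.001239 + 0.000243 + 0.000015 = 0.215089
O = 0.115072 / √(0.156220 × 0.215089) = 0.115072 / 0.1833063 = 0.6278

0.63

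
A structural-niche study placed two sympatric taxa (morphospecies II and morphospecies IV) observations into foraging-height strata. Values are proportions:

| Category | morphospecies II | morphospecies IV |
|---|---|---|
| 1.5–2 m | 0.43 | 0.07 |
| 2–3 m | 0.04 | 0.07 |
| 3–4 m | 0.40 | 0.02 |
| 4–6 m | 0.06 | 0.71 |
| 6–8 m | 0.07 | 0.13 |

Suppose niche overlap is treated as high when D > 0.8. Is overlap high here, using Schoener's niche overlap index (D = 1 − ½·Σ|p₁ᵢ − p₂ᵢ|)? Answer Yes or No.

Σ|p₁ᵢ − p₂ᵢ| = 0.36 + 0.03 + 0.38 + 0.65 + 0.06 = 1.48
D = 1 − ½ × 1.48 = 1 − 0.740 = 0.2600
D = 0.2600 < 0.8 → No.

No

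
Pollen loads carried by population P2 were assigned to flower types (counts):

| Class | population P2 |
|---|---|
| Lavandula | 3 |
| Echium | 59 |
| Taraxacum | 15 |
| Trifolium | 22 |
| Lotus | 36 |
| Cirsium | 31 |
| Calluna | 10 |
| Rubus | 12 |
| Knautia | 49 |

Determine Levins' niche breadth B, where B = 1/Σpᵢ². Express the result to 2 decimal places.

6.17

Proportions for population P2 (n=237): 3/237=0.0127, 59/237=0.2489, 15/237=0.0633, 22/237=0.0928, 36/237=0.1519, 31/237=0.1308, 10/237=0.0422, 12/237=0.0506, 49/237=0.2068
Σpᵢ² = 0.0127² + 0.2489² + 0.0633² + 0.0928² + 0.1519² + 0.1308² + 0.0422² + 0.0506² + 0.2068² = 0.000161 + 0.061951 + 0.004007 + 0.008612 + 0.023074 + 0.017109 + 0.001781 + 0.002560 + 0.042766 = 0.162021
B = 1 / 0.162021 = 6.1720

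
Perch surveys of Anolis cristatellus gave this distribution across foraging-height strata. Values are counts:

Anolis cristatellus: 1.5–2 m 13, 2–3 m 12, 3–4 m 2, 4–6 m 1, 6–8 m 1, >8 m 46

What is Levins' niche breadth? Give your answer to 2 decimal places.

2.31

Proportions for Anolis cristatellus (n=75): 13/75=0.1733, 12/75=0.1600, 2/75=0.0267, 1/75=0.0133, 1/75=0.0133, 46/75=0.6133
Σpᵢ² = 0.1733² + 0.1600² + 0.0267² + 0.0133² + 0.0133² + 0.6133² = 0.030033 + 0.025600 + 0.000713 + 0.000177 + 0.000177 + 0.376137 = 0.432837
B = 1 / 0.432837 = 2.3103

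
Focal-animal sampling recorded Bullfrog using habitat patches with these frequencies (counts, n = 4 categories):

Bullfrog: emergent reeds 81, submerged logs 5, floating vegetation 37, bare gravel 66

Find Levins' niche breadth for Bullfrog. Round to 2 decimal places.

2.90

Proportions for Bullfrog (n=189): 81/189=0.4286, 5/189=0.0265, 37/189=0.1958, 66/189=0.3492
Σpᵢ² = 0.4286² + 0.0265² + 0.1958² + 0.3492² = 0.183698 + 0.000702 + 0.038338 + 0.121941 = 0.344679
B = 1 / 0.344679 = 2.9013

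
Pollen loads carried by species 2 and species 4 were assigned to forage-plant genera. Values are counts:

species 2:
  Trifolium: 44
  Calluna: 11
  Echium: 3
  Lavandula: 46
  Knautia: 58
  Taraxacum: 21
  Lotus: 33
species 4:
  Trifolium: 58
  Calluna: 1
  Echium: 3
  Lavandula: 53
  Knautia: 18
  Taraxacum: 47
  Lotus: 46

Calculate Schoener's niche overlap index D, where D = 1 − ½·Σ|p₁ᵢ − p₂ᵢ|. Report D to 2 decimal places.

0.76

Proportions for species 2 (n=216): 44/216=0.2037, 11/216=0.0509, 3/216=0.0139, 46/216=0.2130, 58/216=0.2685, 21/216=0.0972, 33/216=0.1528
Proportions for species 4 (n=226): 58/226=0.2566, 1/226=0.0044, 3/226=0.0133, 53/226=0.2345, 18/226=0.0796, 47/226=0.2080, 46/226=0.2035
Σ|p₁ᵢ − p₂ᵢ| = 0.0529 + 0.0465 + 0.0006 + 0.0215 + 0.1889 + 0.1108 + 0.0507 = 0.4719
D = 1 − ½ × 0.4719 = 1 − 0.23595 = 0.76405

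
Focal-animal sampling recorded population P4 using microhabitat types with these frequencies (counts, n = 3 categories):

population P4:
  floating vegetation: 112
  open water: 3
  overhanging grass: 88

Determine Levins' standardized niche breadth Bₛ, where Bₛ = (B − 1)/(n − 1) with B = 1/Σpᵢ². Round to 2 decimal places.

0.52

Proportions for population P4 (n=203): 112/203=0.5517, 3/203=0.0148, 88/203=0.4335
Σpᵢ² = 0.5517² + 0.0148² + 0.4335² = 0.304373 + 0.000219 + 0.187922 = 0.492514
B = 1 / 0.492514 = 2.0304
Bₛ = (B − 1)/(n − 1) = (2.0304 − 1)/(3 − 1) = 1.0304/2 = 0.5152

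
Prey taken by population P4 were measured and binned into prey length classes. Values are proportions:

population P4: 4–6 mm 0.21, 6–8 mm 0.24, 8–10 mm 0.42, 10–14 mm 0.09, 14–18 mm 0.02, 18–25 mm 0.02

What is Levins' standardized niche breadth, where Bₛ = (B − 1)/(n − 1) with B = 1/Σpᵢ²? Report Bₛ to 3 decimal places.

0.497

Σpᵢ² = 0.21² + 0.24² + 0.42² + 0.09² + 0.02² + 0.02² = 0.0441 + 0.0576 + 0.1764 + 0.0081 + 0.0004 + 0.0004 = 0.2870
B = 1 / 0.2870 = 3.48432
Bₛ = (B − 1)/(n − 1) = (3.48432 − 1)/(6 − 1) = 2.48432/5 = 0.49686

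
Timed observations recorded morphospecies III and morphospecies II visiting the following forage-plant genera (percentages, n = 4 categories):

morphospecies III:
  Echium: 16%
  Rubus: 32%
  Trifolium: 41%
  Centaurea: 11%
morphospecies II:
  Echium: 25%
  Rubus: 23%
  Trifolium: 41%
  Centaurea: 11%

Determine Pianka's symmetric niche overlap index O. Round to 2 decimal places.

Convert percentages to proportions (divide by 100).
Σ p₁ᵢp₂ᵢ = 0.0400 + 0.0736 + 0.1681 + 0.0121 = 0.2938
Σp_1ᵢ² = 0.16² + 0.32² + 0.41² + 0.11² = 0.0256 + 0.1024 + 0.1681 + 0.0121 = 0.3082
Σp_2ᵢ² = 0.25² + 0.23² + 0.41² + 0.11² = 0.0625 + 0.0529 + 0.1681 + 0.0121 = 0.2956
O = 0.2938 / √(0.3082 × 0.2956) = 0.2938 / 0.30183 = 0.9734

0.97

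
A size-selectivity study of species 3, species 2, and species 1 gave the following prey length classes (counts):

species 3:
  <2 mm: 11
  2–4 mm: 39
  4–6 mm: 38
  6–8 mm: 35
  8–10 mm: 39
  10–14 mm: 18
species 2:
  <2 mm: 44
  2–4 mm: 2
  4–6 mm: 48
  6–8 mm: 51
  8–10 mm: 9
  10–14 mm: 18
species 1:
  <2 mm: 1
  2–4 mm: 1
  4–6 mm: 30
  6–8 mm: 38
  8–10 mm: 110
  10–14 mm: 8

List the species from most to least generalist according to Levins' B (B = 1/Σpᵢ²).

species 3 > species 2 > species 1

Proportions for species 3 (n=180): 11/180=0.0611, 39/180=0.2167, 38/180=0.2111, 35/180=0.1944, 39/180=0.2167, 18/180=0.1000
Proportions for species 2 (n=172): 44/172=0.2558, 2/172=0.0116, 48/172=0.2791, 51/172=0.2965, 9/172=0.0523, 18/172=0.1047
Proportions for species 1 (n=188): 1/188=0.0053, 1/188=0.0053, 30/188=0.1596, 38/188=0.2021, 110/188=0.5851, 8/188=0.0426
Σp_3ᵢ² = 0.0611² + 0.2167² + 0.2111² + 0.1944² + 0.2167² + 0.1000² = 0.003733 + 0.046959 + 0.044563 + 0.037791 + 0.046959 + 0.010000 = 0.190005
B_3 = 1 / 0.190005 = 5.2630
Σp_2ᵢ² = 0.2558² + 0.0116² + 0.2791² + 0.2965² + 0.0523² + 0.1047² = 0.065434 + 0.000135 + 0.077897 + 0.087912 + 0.002735 + 0.010962 = 0.245075
B_2 = 1 / 0.245075 = 4.0804
Σp_1ᵢ² = 0.0053² + 0.0053² + 0.1596² + 0.2021² + 0.5851² + 0.0426² = 0.000028 + 0.000028 + 0.025472 + 0.040844 + 0.342342 + 0.001815 = 0.410529
B_1 = 1 / 0.410529 = 2.4359
Ranking by B (broadest → narrowest): species 3 (5.26) > species 2 (4.08) > species 1 (2.44)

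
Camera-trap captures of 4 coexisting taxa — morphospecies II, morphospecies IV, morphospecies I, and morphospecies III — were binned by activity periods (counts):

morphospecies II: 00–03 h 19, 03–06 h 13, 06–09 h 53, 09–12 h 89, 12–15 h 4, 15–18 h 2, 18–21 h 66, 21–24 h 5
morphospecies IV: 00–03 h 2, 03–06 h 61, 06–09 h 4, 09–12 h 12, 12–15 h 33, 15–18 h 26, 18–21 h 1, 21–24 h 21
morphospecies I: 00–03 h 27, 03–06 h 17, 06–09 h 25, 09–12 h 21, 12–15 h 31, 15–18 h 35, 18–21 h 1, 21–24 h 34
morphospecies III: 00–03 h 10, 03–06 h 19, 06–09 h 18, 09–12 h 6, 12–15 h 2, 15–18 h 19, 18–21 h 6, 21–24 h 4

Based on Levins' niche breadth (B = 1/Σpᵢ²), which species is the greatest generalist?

Proportions for morphospecies II (n=251): 19/251=0.0757, 13/251=0.0518, 53/251=0.2112, 89/251=0.3546, 4/251=0.0159, 2/251=0.0080, 66/251=0.2629, 5/251=0.0199
Proportions for morphospecies IV (n=160): 2/160=0.0125, 61/160=0.3813, 4/160=0.0250, 12/160=0.0750, 33/160=0.2063, 26/160=0.1625, 1/160=0.0063, 21/160=0.1313
Proportions for morphospecies I (n=191): 27/191=0.1414, 17/191=0.0890, 25/191=0.1309, 21/191=0.1099, 31/191=0.1623, 35/191=0.1832, 1/191=0.0052, 34/191=0.1780
Proportions for morphospecies III (n=84): 10/84=0.1190, 19/84=0.2262, 18/84=0.2143, 6/84=0.0714, 2/84=0.0238, 19/84=0.2262, 6/84=0.0714, 4/84=0.0476
Σp_IIᵢ² = 0.0757² + 0.0518² + 0.2112² + 0.3546² + 0.0159² + 0.0080² + 0.2629² + 0.0199² = 0.005730 + 0.002683 + 0.044605 + 0.125741 + 0.000253 + 0.000064 + 0.069116 + 0.000396 = 0.248588
B_II = 1 / 0.248588 = 4.0227
Σp_IVᵢ² = 0.0125² + 0.3813² + 0.0250² + 0.0750² + 0.2063² + 0.1625² + 0.0063² + 0.1313² = 0.000156 + 0.145390 + 0.000625 + 0.005625 + 0.042560 + 0.026406 + 0.000040 + 0.017240 = 0.238042
B_IV = 1 / 0.238042 = 4.2009
Σp_Iᵢ² = 0.1414² + 0.0890² + 0.1309² + 0.1099² + 0.1623² + 0.1832² + 0.0052² + 0.1780² = 0.019994 + 0.007921 + 0.017135 + 0.012078 + 0.026341 + 0.033562 + 0.000027 + 0.031684 = 0.148742
B_I = 1 / 0.148742 = 6.7231
Σp_IIIᵢ² = 0.1190² + 0.2262² + 0.2143² + 0.0714² + 0.0238² + 0.2262² + 0.0714² + 0.0476² = 0.014161 + 0.051166 + 0.045924 + 0.005098 + 0.000566 + 0.051166 + 0.005098 + 0.002266 = 0.175445
B_III = 1 / 0.175445 = 5.6998
Highest B → broadest niche (most generalist): morphospecies I (B = 6.72).

morphospecies I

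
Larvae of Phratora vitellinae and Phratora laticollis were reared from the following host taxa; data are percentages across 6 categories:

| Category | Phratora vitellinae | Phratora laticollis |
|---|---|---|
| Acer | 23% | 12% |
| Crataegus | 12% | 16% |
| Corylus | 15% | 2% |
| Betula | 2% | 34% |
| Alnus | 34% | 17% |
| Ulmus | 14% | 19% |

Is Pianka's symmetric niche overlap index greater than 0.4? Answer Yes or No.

Convert percentages to proportions (divide by 100).
Σ p₁ᵢp₂ᵢ = 0.0276 + 0.0192 + 0.0030 + 0.0068 + 0.0578 + 0.0266 = 0.1410
Σp_1ᵢ² = 0.23² + 0.12² + 0.15² + 0.02² + 0.34² + 0.14² = 0.0529 + 0.0144 + 0.0225 + 0.0004 + 0.1156 + 0.0196 = 0.2254
Σp_2ᵢ² = 0.12² + 0.16² + 0.02² + 0.34² + 0.17² + 0.19² = 0.0144 + 0.0256 + 0.0004 + 0.1156 + 0.0289 + 0.0361 = 0.2210
O = 0.1410 / √(0.2254 × 0.2210) = 0.1410 / 0.22319 = 0.6317
O = 0.6317 > 0.4 → Yes.

Yes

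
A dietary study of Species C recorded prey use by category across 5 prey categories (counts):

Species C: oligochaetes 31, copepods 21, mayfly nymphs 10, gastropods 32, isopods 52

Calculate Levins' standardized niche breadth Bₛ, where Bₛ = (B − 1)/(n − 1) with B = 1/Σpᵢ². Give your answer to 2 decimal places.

Proportions for Species C (n=146): 31/146=0.2123, 21/146=0.1438, 10/146=0.0685, 32/146=0.2192, 52/146=0.3562
Σpᵢ² = 0.2123² + 0.1438² + 0.0685² + 0.2192² + 0.3562² = 0.045071 + 0.020678 + 0.004692 + 0.048049 + 0.126878 = 0.245368
B = 1 / 0.245368 = 4.0755
Bₛ = (B − 1)/(n − 1) = (4.0755 − 1)/(5 − 1) = 3.0755/4 = 0.7689

0.77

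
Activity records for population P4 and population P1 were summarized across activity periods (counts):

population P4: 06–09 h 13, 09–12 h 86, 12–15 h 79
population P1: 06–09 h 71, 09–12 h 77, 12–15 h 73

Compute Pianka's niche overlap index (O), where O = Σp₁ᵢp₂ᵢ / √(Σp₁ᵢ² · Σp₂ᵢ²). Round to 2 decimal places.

0.89

Proportions for population P4 (n=178): 13/178=0.0730, 86/178=0.4831, 79/178=0.4438
Proportions for population P1 (n=221): 71/221=0.3213, 77/221=0.3484, 73/221=0.3303
Σ p₁ᵢp₂ᵢ = 0.023455 + 0.168312 + 0.146587 = 0.338354
Σp_1ᵢ² = 0.0730² + 0.4831² + 0.4438² = 0.005329 + 0.233386 + 0.196958 = 0.435673
Σp_2ᵢ² = 0.3213² + 0.3484² + 0.3303² = 0.103234 + 0.121383 + 0.109098 = 0.333715
O = 0.338354 / √(0.435673 × 0.333715) = 0.338354 / 0.3813012 = 0.8874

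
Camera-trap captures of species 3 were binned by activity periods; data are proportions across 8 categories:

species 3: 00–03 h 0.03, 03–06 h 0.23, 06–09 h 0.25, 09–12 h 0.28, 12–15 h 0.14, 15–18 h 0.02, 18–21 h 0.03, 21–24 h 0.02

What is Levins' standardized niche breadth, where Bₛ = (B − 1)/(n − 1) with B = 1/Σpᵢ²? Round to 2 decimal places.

Σpᵢ² = 0.03² + 0.23² + 0.25² + 0.28² + 0.14² + 0.02² + 0.03² + 0.02² = 0.0009 + 0.0529 + 0.0625 + 0.0784 + 0.0196 + 0.0004 + 0.0009 + 0.0004 = 0.2160
B = 1 / 0.2160 = 4.6296
Bₛ = (B − 1)/(n − 1) = (4.6296 − 1)/(8 − 1) = 3.6296/7 = 0.5185

0.52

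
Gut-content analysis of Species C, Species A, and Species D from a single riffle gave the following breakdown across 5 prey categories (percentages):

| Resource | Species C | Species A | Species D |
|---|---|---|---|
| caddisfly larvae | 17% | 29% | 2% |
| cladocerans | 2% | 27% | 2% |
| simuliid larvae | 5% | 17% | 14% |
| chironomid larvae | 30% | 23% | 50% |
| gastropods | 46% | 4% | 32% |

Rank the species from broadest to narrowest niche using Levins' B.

Convert percentages to proportions (divide by 100).
Σp_Cᵢ² = 0.17² + 0.02² + 0.05² + 0.30² + 0.46² = 0.0289 + 0.0004 + 0.0025 + 0.0900 + 0.2116 = 0.3334
B_C = 1 / 0.3334 = 2.9994
Σp_Aᵢ² = 0.29² + 0.27² + 0.17² + 0.23² + 0.04² = 0.0841 + 0.0729 + 0.0289 + 0.0529 + 0.0016 = 0.2404
B_A = 1 / 0.2404 = 4.1597
Σp_Dᵢ² = 0.02² + 0.02² + 0.14² + 0.50² + 0.32² = 0.0004 + 0.0004 + 0.0196 + 0.2500 + 0.1024 = 0.3728
B_D = 1 / 0.3728 = 2.6824
Ranking by B (broadest → narrowest): Species A (4.16) > Species C (3.00) > Species D (2.68)

Species A > Species C > Species D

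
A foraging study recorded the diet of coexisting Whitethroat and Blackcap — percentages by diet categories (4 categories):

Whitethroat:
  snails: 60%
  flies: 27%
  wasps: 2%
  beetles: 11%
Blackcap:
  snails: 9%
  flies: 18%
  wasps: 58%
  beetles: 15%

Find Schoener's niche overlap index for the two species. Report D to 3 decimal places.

Convert percentages to proportions (divide by 100).
Σ|p₁ᵢ − p₂ᵢ| = 0.51 + 0.09 + 0.56 + 0.04 = 1.20
D = 1 − ½ × 1.20 = 1 − 0.600 = 0.40000

0.400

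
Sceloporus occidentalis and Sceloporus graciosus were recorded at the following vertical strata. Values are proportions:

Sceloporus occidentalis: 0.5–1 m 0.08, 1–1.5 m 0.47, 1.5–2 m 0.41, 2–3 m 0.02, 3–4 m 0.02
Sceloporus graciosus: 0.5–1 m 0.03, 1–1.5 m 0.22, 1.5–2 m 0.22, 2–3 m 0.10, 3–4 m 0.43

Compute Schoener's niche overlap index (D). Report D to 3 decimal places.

Σ|p₁ᵢ − p₂ᵢ| = 0.05 + 0.25 + 0.19 + 0.08 + 0.41 = 0.98
D = 1 − ½ × 0.98 = 1 − 0.490 = 0.51000

0.510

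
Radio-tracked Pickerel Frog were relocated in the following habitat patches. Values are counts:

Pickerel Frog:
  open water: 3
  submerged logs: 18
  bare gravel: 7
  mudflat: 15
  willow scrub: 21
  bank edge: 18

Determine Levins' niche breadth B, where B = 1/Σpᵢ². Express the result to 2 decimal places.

Proportions for Pickerel Frog (n=82): 3/82=0.0366, 18/82=0.2195, 7/82=0.0854, 15/82=0.1829, 21/82=0.2561, 18/82=0.2195
Σpᵢ² = 0.0366² + 0.2195² + 0.0854² + 0.1829² + 0.2561² + 0.2195² = 0.001340 + 0.048180 + 0.007293 + 0.033452 + 0.065587 + 0.048180 = 0.204032
B = 1 / 0.204032 = 4.9012

4.90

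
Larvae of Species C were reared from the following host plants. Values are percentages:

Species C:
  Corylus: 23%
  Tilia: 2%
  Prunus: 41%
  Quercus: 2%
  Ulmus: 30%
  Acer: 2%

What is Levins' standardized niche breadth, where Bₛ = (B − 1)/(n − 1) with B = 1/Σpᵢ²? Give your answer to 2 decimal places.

0.44

Convert percentages to proportions (divide by 100).
Σpᵢ² = 0.23² + 0.02² + 0.41² + 0.02² + 0.30² + 0.02² = 0.0529 + 0.0004 + 0.1681 + 0.0004 + 0.0900 + 0.0004 = 0.3122
B = 1 / 0.3122 = 3.2031
Bₛ = (B − 1)/(n − 1) = (3.2031 − 1)/(6 − 1) = 2.2031/5 = 0.4406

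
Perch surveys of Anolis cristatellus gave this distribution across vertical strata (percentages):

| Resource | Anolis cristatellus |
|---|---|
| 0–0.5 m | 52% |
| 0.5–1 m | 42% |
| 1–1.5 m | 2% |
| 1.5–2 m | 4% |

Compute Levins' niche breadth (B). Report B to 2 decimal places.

Convert percentages to proportions (divide by 100).
Σpᵢ² = 0.52² + 0.42² + 0.02² + 0.04² = 0.2704 + 0.1764 + 0.0004 + 0.0016 = 0.4488
B = 1 / 0.4488 = 2.2282

2.23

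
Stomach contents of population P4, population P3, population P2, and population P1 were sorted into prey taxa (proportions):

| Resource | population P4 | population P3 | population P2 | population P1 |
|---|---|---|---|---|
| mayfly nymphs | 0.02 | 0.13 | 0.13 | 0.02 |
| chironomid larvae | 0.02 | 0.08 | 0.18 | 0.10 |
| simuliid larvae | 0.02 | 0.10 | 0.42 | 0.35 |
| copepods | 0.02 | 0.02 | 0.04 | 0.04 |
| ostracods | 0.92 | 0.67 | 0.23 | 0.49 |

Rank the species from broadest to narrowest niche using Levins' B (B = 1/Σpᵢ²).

population P2 > population P1 > population P3 > population P4

Σp_P4ᵢ² = 0.02² + 0.02² + 0.02² + 0.02² + 0.92² = 0.0004 + 0.0004 + 0.0004 + 0.0004 + 0.8464 = 0.8480
B_P4 = 1 / 0.8480 = 1.1792
Σp_P3ᵢ² = 0.13² + 0.08² + 0.10² + 0.02² + 0.67² = 0.0169 + 0.0064 + 0.0100 + 0.0004 + 0.4489 = 0.4826
B_P3 = 1 / 0.4826 = 2.0721
Σp_P2ᵢ² = 0.13² + 0.18² + 0.42² + 0.04² + 0.23² = 0.0169 + 0.0324 + 0.1764 + 0.0016 + 0.0529 = 0.2802
B_P2 = 1 / 0.2802 = 3.5689
Σp_P1ᵢ² = 0.02² + 0.10² + 0.35² + 0.04² + 0.49² = 0.0004 + 0.0100 + 0.1225 + 0.0016 + 0.2401 = 0.3746
B_P1 = 1 / 0.3746 = 2.6695
Ranking by B (broadest → narrowest): population P2 (3.57) > population P1 (2.67) > population P3 (2.07) > population P4 (1.18)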